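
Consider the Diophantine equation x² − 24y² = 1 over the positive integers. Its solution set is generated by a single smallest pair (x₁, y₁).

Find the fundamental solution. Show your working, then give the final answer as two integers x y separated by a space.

√24 = [4; 1,8, …], period ℓ=2 (even) → k=1
i=0: a=4 ⇒ p=4, q=1
i=1: a=1 ⇒ p=5, q=1
fundamental: x₁=5, y₁=1  (since 25 − 24·1 = 1)

5 1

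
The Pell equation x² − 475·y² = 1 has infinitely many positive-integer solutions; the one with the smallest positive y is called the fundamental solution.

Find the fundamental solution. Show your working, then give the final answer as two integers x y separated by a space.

57799 2652

d=475: √d = [21; 1,3,1,6,2,6,1,3,1,42] (ℓ=10, even), read p_9/q_9
i=0: a=21 ⇒ p=21, q=1
i=1: a=1 ⇒ p=22, q=1
…
i=3: a=1 ⇒ p=109, q=5
…
i=5: a=2 ⇒ p=1591, q=73
i=6: a=6 ⇒ p=10287, q=472
…
i=8: a=3 ⇒ p=45921, q=2107
i=9: a=1 ⇒ p=57799, q=2652
(x₁, y₁) = (57799, 2652);  57799² − 475·2652² = 1 ✓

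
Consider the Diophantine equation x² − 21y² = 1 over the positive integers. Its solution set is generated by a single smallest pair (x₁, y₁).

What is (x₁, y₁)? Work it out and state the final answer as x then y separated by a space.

55 12

√21 = [4; 1,1,2,1,1,8, …], period ℓ=6 (even) → k=5
i=0: a=4 ⇒ p=4, q=1
i=1: a=1 ⇒ p=5, q=1
i=2: a=1 ⇒ p=9, q=2
i=3: a=2 ⇒ p=23, q=5
i=4: a=1 ⇒ p=32, q=7
i=5: a=1 ⇒ p=55, q=12
→ (55, 12).  Check: 55²=3025, 21·12²=3024, difference 1.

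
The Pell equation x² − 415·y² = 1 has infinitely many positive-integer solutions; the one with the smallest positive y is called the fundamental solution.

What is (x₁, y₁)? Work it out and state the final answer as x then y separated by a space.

d=415: √d = [20; 2,1,2,4,6,…,1,2,40] (ℓ=16, even), read p_15/q_15
k=0  a_k=20  p_k/q_k = 20/1
…
k=2  a_k=1  p_k/q_k = 61/3
…
k=4  a_k=4  p_k/q_k = 713/35
k=5  a_k=6  p_k/q_k = 4441/218
k=6  a_k=1  p_k/q_k = 5154/253
…
k=8  a_k=3  p_k/q_k = 33939/1666
…
k=11  a_k=6  p_k/q_k = 508372/24955
k=12  a_k=4  p_k/q_k = 2110961/103623
k=13  a_k=2  p_k/q_k = 4730294/232201
k=14  a_k=1  p_k/q_k = 6841255/335824
k=15  a_k=2  p_k/q_k = 18412804/903849
(x₁, y₁) = (18412804, 903849);  18412804² − 415·903849² = 1 ✓

18412804 903849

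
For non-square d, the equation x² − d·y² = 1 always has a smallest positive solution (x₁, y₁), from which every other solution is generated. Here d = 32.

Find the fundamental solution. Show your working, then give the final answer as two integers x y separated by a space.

17 3

[5; 1,1,1,10] for √32; ℓ=4 ⇒ convergent index 3
step 0: (5, 1)  from 5·(1,0) + (0,1)
…
step 2: (11, 2)  from 1·(6,1) + (5,1)
step 3: (17, 3)  from 1·(11,2) + (6,1)
fundamental: x₁=17, y₁=3  (since 289 − 32·9 = 1)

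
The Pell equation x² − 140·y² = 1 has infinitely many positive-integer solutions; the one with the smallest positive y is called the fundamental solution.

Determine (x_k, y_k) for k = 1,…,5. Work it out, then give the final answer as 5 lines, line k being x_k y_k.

d=140: √d = [11; 1,4,1,22] (ℓ=4, even), read p_3/q_3
step 0: (11, 1)  from 11·(1,0) + (0,1)
step 1: (12, 1)  from 1·(11,1) + (1,0)
step 2: (59, 5)  from 4·(12,1) + (11,1)
step 3: (71, 6)  from 1·(59,5) + (12,1)
(x₁, y₁) = (71, 6);  71² − 140·6² = 1 ✓
n=2: (71,6)∘(71,6) = (71·71+140·6·6, 71·6+6·71) = (10081,852)
n=3: (10081,852)∘(71,6) = (71·10081+140·6·852, 71·852+6·10081) = (1431431,120978)
n=4: (1431431,120978)∘(71,6) = (71·1431431+140·6·120978, 71·120978+6·1431431) = (203253121,17178024)
n=5: (203253121,17178024)∘(71,6) = (71·203253121+140·6·17178024, 71·17178024+6·203253121) = (28860511751,2439158430)

71 6
10081 852
1431431 120978
203253121 17178024
28860511751 2439158430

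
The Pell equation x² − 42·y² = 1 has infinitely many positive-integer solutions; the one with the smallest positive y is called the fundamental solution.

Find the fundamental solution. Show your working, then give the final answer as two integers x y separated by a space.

13 2

d=42: √d = [6; 2,12] (ℓ=2, even), read p_1/q_1
step 0: (6, 1)  from 6·(1,0) + (0,1)
step 1: (13, 2)  from 2·(6,1) + (1,0)
fundamental: x₁=13, y₁=2  (since 169 − 42·4 = 1)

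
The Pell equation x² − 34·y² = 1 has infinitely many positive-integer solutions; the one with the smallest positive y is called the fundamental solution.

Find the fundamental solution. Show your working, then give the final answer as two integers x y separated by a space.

[5; 1,4,1,10] for √34; ℓ=4 ⇒ convergent index 3
k=0  a_k=5  p_k/q_k = 5/1
k=1  a_k=1  p_k/q_k = 6/1
k=2  a_k=4  p_k/q_k = 29/5
k=3  a_k=1  p_k/q_k = 35/6
fundamental: x₁=35, y₁=6  (since 1225 − 34·36 = 1)

35 6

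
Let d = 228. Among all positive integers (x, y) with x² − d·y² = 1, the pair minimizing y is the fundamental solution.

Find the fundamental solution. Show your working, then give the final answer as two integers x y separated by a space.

151 10

d=228: √d = [15; 10,30] (ℓ=2, even), read p_1/q_1
i=0: a=15 ⇒ p=15, q=1
i=1: a=10 ⇒ p=151, q=10
(x₁, y₁) = (151, 10);  151² − 228·10² = 1 ✓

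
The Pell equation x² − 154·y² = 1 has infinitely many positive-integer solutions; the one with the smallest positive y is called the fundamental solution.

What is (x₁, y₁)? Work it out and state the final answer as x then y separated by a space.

[12; 2,2,3,1,2,1,3,2,2,24] for √154; ℓ=10 ⇒ convergent index 9
i=0: a=12 ⇒ p=12, q=1
i=1: a=2 ⇒ p=25, q=2
i=2: a=2 ⇒ p=62, q=5
i=3: a=3 ⇒ p=211, q=17
i=4: a=1 ⇒ p=273, q=22
i=5: a=2 ⇒ p=757, q=61
i=6: a=1 ⇒ p=1030, q=83
i=7: a=3 ⇒ p=3847, q=310
i=8: a=2 ⇒ p=8724, q=703
i=9: a=2 ⇒ p=21295, q=1716
(x₁, y₁) = (21295, 1716);  21295² − 154·1716² = 1 ✓

21295 1716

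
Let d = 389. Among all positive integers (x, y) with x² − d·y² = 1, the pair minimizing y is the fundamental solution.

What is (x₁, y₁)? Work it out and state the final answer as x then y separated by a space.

3287049 166660

√389 = [19; 1,2,1,1,1,1,2,1,38, …], period ℓ=9 (odd) → k=17
k=0  a_k=19  p_k/q_k = 19/1
…
k=2  a_k=2  p_k/q_k = 59/3
k=3  a_k=1  p_k/q_k = 79/4
k=4  a_k=1  p_k/q_k = 138/7
k=5  a_k=1  p_k/q_k = 217/11
k=6  a_k=1  p_k/q_k = 355/18
…
k=9  a_k=38  p_k/q_k = 49643/2517
k=10  a_k=1  p_k/q_k = 50925/2582
k=11  a_k=2  p_k/q_k = 151493/7681
…
k=13  a_k=1  p_k/q_k = 353911/17944
k=14  a_k=1  p_k/q_k = 556329/28207
k=15  a_k=1  p_k/q_k = 910240/46151
k=16  a_k=2  p_k/q_k = 2376809/120509
k=17  a_k=1  p_k/q_k = 3287049/166660
→ (3287049, 166660).  Check: 3287049²=10804691128401, 389·166660²=10804691128400, difference 1.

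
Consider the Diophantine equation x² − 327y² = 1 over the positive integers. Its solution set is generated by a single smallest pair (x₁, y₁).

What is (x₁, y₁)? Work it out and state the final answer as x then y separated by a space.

√327 = [18; 12,36, …], period ℓ=2 (even) → k=1
k=0  a_k=18  p_k/q_k = 18/1
k=1  a_k=12  p_k/q_k = 217/12
→ (217, 12).  Check: 217²=47089, 327·12²=47088, difference 1.

217 12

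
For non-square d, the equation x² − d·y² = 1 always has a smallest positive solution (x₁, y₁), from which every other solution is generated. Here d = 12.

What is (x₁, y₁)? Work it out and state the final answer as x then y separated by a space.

7 2

[3; 2,6] for √12; ℓ=2 ⇒ convergent index 1
i=0: a=3 ⇒ p=3, q=1
i=1: a=2 ⇒ p=7, q=2
(x₁, y₁) = (7, 2);  7² − 12·2² = 1 ✓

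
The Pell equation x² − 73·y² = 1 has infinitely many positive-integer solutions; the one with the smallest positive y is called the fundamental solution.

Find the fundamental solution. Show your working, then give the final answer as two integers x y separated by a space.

√73 = [8; 1,1,5,5,1,1,16, …], period ℓ=7 (odd) → k=13
i=0: a=8 ⇒ p=8, q=1
i=1: a=1 ⇒ p=9, q=1
i=2: a=1 ⇒ p=17, q=2
i=3: a=5 ⇒ p=94, q=11
i=4: a=5 ⇒ p=487, q=57
i=5: a=1 ⇒ p=581, q=68
i=6: a=1 ⇒ p=1068, q=125
…
i=10: a=5 ⇒ p=200767, q=23498
i=11: a=5 ⇒ p=1040241, q=121751
i=12: a=1 ⇒ p=1241008, q=145249
i=13: a=1 ⇒ p=2281249, q=267000
(x₁, y₁) = (2281249, 267000);  2281249² − 73·267000² = 1 ✓

2281249 267000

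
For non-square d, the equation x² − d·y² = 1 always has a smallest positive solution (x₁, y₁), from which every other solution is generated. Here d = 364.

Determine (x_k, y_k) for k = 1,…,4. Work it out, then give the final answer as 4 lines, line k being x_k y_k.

4954951 259710
49103078824801 2573700648420
486606699052048124551 25505121203178395130
4822224700149240710505379201 252753251621617410554928840

√364 → a₀=19, period (12,1,2,3,1,8,1,3,2,1,12,38); ℓ=12 even so k=11
k=0  a_k=19  p_k/q_k = 19/1
k=1  a_k=12  p_k/q_k = 229/12
k=2  a_k=1  p_k/q_k = 248/13
k=3  a_k=2  p_k/q_k = 725/38
k=4  a_k=3  p_k/q_k = 2423/127
…
k=6  a_k=8  p_k/q_k = 27607/1447
k=7  a_k=1  p_k/q_k = 30755/1612
k=8  a_k=3  p_k/q_k = 119872/6283
…
k=10  a_k=1  p_k/q_k = 390371/20461
k=11  a_k=12  p_k/q_k = 4954951/259710
fundamental: x₁=4954951, y₁=259710  (since 24551539412401 − 364·67449284100 = 1)
(4954951+259710√364)^2 = 49103078824801 + 2573700648420√364
(4954951+259710√364)^3 = 486606699052048124551 + 25505121203178395130√364
(4954951+259710√364)^4 = 4822224700149240710505379201 + 252753251621617410554928840√364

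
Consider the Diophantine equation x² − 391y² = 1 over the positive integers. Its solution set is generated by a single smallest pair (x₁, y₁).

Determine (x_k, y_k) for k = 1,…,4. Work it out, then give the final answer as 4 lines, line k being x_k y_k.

7338680 371133
107712448284799 5447252648880
1580934379957370111960 79951288138564985667
23203943031010998074028940801 1173473838473442730776750240

[19; 1,3,2,2,1,…,3,1,38] for √391; ℓ=16 ⇒ convergent index 15
a_0=19:  p_0=19·1+0=19,  q_0=19·0+1=1
a_1=1:  p_1=1·19+1=20,  q_1=1·1+0=1
a_2=3:  p_2=3·20+19=79,  q_2=3·1+1=4
a_3=2:  p_3=2·79+20=178,  q_3=2·4+1=9
a_4=2:  p_4=2·178+79=435,  q_4=2·9+4=22
a_5=1:  p_5=1·435+178=613,  q_5=1·22+9=31
a_6=1:  p_6=1·613+435=1048,  q_6=1·31+22=53
a_7=2:  p_7=2·1048+613=2709,  q_7=2·53+31=137
…
a_9=2:  p_9=2·52519+2709=107747,  q_9=2·2656+137=5449
a_10=1:  p_10=1·107747+52519=160266,  q_10=1·5449+2656=8105
…
a_12=2:  p_12=2·268013+160266=696292,  q_12=2·13554+8105=35213
a_13=2:  p_13=2·696292+268013=1660597,  q_13=2·35213+13554=83980
a_14=3:  p_14=3·1660597+696292=5678083,  q_14=3·83980+35213=287153
a_15=1:  p_15=1·5678083+1660597=7338680,  q_15=1·287153+83980=371133
(x₁, y₁) = (7338680, 371133);  7338680² − 391·371133² = 1 ✓
n=2: (7338680,371133)∘(7338680,371133) = (7338680·7338680+391·371133·371133, 7338680·371133+371133·7338680) = (107712448284799,5447252648880)
n=3: (107712448284799,5447252648880)∘(7338680,371133) = (7338680·107712448284799+391·371133·5447252648880, 7338680·5447252648880+371133·107712448284799) = (1580934379957370111960,79951288138564985667)
n=4: (1580934379957370111960,79951288138564985667)∘(7338680,371133) = (7338680·1580934379957370111960+391·371133·79951288138564985667, 7338680·79951288138564985667+371133·1580934379957370111960) = (23203943031010998074028940801,1173473838473442730776750240)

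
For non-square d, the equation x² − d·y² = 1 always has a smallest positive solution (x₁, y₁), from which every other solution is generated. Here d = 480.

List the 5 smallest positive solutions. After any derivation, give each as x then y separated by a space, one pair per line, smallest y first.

241 11
116161 5302
55989361 2555553
26986755841 1231771244
13007560326001 593711184055

√480 → a₀=21, period (1,9,1,42); ℓ=4 even so k=3
step 0: (21, 1)  from 21·(1,0) + (0,1)
step 1: (22, 1)  from 1·(21,1) + (1,0)
step 2: (219, 10)  from 9·(22,1) + (21,1)
step 3: (241, 11)  from 1·(219,10) + (22,1)
→ (241, 11).  Check: 241²=58081, 480·11²=58080, difference 1.
k=2:  x_2 = 241·241+480·11·11 = 116161,  y_2 = 241·11+11·241 = 5302
k=3:  x_3 = 241·116161+480·11·5302 = 55989361,  y_3 = 241·5302+11·116161 = 2555553
k=4:  x_4 = 241·55989361+480·11·2555553 = 26986755841,  y_4 = 241·2555553+11·55989361 = 1231771244
k=5:  x_5 = 241·26986755841+480·11·1231771244 = 13007560326001,  y_5 = 241·1231771244+11·26986755841 = 593711184055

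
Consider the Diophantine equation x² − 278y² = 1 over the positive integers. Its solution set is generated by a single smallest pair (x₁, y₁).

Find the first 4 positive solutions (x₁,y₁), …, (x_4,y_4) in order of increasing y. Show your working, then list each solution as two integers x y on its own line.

[16; 1,2,16,2,1,32] for √278; ℓ=6 ⇒ convergent index 5
step 0: (16, 1)  from 16·(1,0) + (0,1)
step 1: (17, 1)  from 1·(16,1) + (1,0)
step 2: (50, 3)  from 2·(17,1) + (16,1)
step 3: (817, 49)  from 16·(50,3) + (17,1)
step 4: (1684, 101)  from 2·(817,49) + (50,3)
step 5: (2501, 150)  from 1·(1684,101) + (817,49)
(x₁, y₁) = (2501, 150);  2501² − 278·150² = 1 ✓
n=2: (2501,150)∘(2501,150) = (2501·2501+278·150·150, 2501·150+150·2501) = (12510001,750300)
n=3: (12510001,750300)∘(2501,150) = (2501·12510001+278·150·750300, 2501·750300+150·12510001) = (62575022501,3753000450)
n=4: (62575022501,3753000450)∘(2501,150) = (2501·62575022501+278·150·3753000450, 2501·3753000450+150·62575022501) = (313000250040001,18772507500600)

2501 150
12510001 750300
62575022501 3753000450
313000250040001 18772507500600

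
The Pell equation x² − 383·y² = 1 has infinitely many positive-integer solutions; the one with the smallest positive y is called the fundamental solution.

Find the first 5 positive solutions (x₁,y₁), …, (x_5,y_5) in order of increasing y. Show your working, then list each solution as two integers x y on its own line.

18768 959
704475647 35997024
26443197867024 1351184291905
992571874432137217 50718053544949056
37257177852241504710288 1903752856512023474111

√383 → a₀=19, period (1,1,3,19,3,1,1,38); ℓ=8 even so k=7
step 0: (19, 1)  from 19·(1,0) + (0,1)
…
step 6: (10705, 547)  from 1·(8063,412) + (2642,135)
step 7: (18768, 959)  from 1·(10705,547) + (8063,412)
fundamental: x₁=18768, y₁=959  (since 352237824 − 383·919681 = 1)
(x_2, y_2) = (18768·18768 + 383·959·959, 18768·959 + 959·18768) = (704475647, 35997024)
(x_3, y_3) = (18768·704475647 + 383·959·35997024, 18768·35997024 + 959·704475647) = (26443197867024, 1351184291905)
(x_4, y_4) = (18768·26443197867024 + 383·959·1351184291905, 18768·1351184291905 + 959·26443197867024) = (992571874432137217, 50718053544949056)
(x_5, y_5) = (18768·992571874432137217 + 383·959·50718053544949056, 18768·50718053544949056 + 959·992571874432137217) = (37257177852241504710288, 1903752856512023474111)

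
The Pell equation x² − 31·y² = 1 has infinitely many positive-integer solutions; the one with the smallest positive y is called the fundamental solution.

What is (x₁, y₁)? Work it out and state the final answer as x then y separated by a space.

1520 273

[5; 1,1,3,5,3,1,1,10] for √31; ℓ=8 ⇒ convergent index 7
i=0: a=5 ⇒ p=5, q=1
i=1: a=1 ⇒ p=6, q=1
…
i=3: a=3 ⇒ p=39, q=7
i=4: a=5 ⇒ p=206, q=37
i=5: a=3 ⇒ p=657, q=118
i=6: a=1 ⇒ p=863, q=155
i=7: a=1 ⇒ p=1520, q=273
→ (1520, 273).  Check: 1520²=2310400, 31·273²=2310399, difference 1.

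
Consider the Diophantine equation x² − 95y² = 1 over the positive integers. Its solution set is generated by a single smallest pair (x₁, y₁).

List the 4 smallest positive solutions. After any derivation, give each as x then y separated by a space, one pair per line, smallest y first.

√95 = [9; 1,2,1,18, …], period ℓ=4 (even) → k=3
k=0  a_k=9  p_k/q_k = 9/1
…
k=2  a_k=2  p_k/q_k = 29/3
k=3  a_k=1  p_k/q_k = 39/4
→ (39, 4).  Check: 39²=1521, 95·4²=1520, difference 1.
k=2:  x_2 = 39·39+95·4·4 = 3041,  y_2 = 39·4+4·39 = 312
k=3:  x_3 = 39·3041+95·4·312 = 237159,  y_3 = 39·312+4·3041 = 24332
k=4:  x_4 = 39·237159+95·4·24332 = 18495361,  y_4 = 39·24332+4·237159 = 1897584

39 4
3041 312
237159 24332
18495361 1897584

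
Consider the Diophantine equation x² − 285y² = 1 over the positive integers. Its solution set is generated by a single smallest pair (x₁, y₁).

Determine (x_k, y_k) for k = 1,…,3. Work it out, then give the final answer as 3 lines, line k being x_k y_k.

[16; 1,7,2,7,1,32] for √285; ℓ=6 ⇒ convergent index 5
i=0: a=16 ⇒ p=16, q=1
…
i=4: a=7 ⇒ p=2144, q=127
i=5: a=1 ⇒ p=2431, q=144
→ (2431, 144).  Check: 2431²=5909761, 285·144²=5909760, difference 1.
(x_2, y_2) = (2431·2431 + 285·144·144, 2431·144 + 144·2431) = (11819521, 700128)
(x_3, y_3) = (2431·11819521 + 285·144·700128, 2431·700128 + 144·11819521) = (57466508671, 3404022192)

2431 144
11819521 700128
57466508671 3404022192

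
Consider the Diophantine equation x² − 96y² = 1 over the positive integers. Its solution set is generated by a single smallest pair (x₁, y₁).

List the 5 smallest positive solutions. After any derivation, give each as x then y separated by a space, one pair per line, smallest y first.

[9; 1,3,1,18] for √96; ℓ=4 ⇒ convergent index 3
step 0: (9, 1)  from 9·(1,0) + (0,1)
…
step 2: (39, 4)  from 3·(10,1) + (9,1)
step 3: (49, 5)  from 1·(39,4) + (10,1)
(x₁, y₁) = (49, 5);  49² − 96·5² = 1 ✓
k=2:  x_2 = 49·49+96·5·5 = 4801,  y_2 = 49·5+5·49 = 490
k=3:  x_3 = 49·4801+96·5·490 = 470449,  y_3 = 49·490+5·4801 = 48015
k=4:  x_4 = 49·470449+96·5·48015 = 46099201,  y_4 = 49·48015+5·470449 = 4704980
k=5:  x_5 = 49·46099201+96·5·4704980 = 4517251249,  y_5 = 49·4704980+5·46099201 = 461040025

49 5
4801 490
470449 48015
46099201 4704980
4517251249 461040025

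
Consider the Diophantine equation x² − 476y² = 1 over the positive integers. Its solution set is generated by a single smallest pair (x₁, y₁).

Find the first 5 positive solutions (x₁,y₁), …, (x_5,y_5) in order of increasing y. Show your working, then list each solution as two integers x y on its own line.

√476 = [21; 1,4,2,10,2,4,1,42, …], period ℓ=8 (even) → k=7
a_0=21:  p_0=21·1+0=21,  q_0=21·0+1=1
a_1=1:  p_1=1·21+1=22,  q_1=1·1+0=1
…
a_4=10:  p_4=10·240+109=2509,  q_4=10·11+5=115
…
a_6=4:  p_6=4·5258+2509=23541,  q_6=4·241+115=1079
a_7=1:  p_7=1·23541+5258=28799,  q_7=1·1079+241=1320
fundamental: x₁=28799, y₁=1320  (since 829382401 − 476·1742400 = 1)
(x_2, y_2) = (28799·28799 + 476·1320·1320, 28799·1320 + 1320·28799) = (1658764801, 76029360)
(x_3, y_3) = (28799·1658764801 + 476·1320·76029360, 28799·76029360 + 1320·1658764801) = (95541534979199, 4379139075960)
(x_4, y_4) = (28799·95541534979199 + 476·1320·4379139075960, 28799·4379139075960 + 1320·95541534979199) = (5503001330073139201, 252229652421114720)
(x_5, y_5) = (28799·5503001330073139201 + 476·1320·252229652421114720, 28799·252229652421114720 + 1320·5503001330073139201) = (316961870514011136719999, 14527923515772226566600)

28799 1320
1658764801 76029360
95541534979199 4379139075960
5503001330073139201 252229652421114720
316961870514011136719999 14527923515772226566600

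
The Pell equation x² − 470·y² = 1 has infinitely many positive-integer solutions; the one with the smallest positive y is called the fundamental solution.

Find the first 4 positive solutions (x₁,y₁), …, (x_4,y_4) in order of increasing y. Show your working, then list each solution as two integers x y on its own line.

1691 78
5718961 263796
19341524411 892157994
65413029839041 3017278071912

√470 → a₀=21, period (1,2,8,2,1,42); ℓ=6 even so k=5
i=0: a=21 ⇒ p=21, q=1
i=1: a=1 ⇒ p=22, q=1
…
i=4: a=2 ⇒ p=1149, q=53
i=5: a=1 ⇒ p=1691, q=78
(x₁, y₁) = (1691, 78);  1691² − 470·78² = 1 ✓
k=2:  x_2 = 1691·1691+470·78·78 = 5718961,  y_2 = 1691·78+78·1691 = 263796
k=3:  x_3 = 1691·5718961+470·78·263796 = 19341524411,  y_3 = 1691·263796+78·5718961 = 892157994
k=4:  x_4 = 1691·19341524411+470·78·892157994 = 65413029839041,  y_4 = 1691·892157994+78·19341524411 = 3017278071912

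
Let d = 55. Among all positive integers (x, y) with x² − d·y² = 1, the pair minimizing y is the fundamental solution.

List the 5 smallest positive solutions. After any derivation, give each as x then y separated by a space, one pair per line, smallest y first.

[7; 2,2,2,14] for √55; ℓ=4 ⇒ convergent index 3
i=0: a=7 ⇒ p=7, q=1
i=1: a=2 ⇒ p=15, q=2
i=2: a=2 ⇒ p=37, q=5
i=3: a=2 ⇒ p=89, q=12
(x₁, y₁) = (89, 12);  89² − 55·12² = 1 ✓
k=2:  x_2 = 89·89+55·12·12 = 15841,  y_2 = 89·12+12·89 = 2136
k=3:  x_3 = 89·15841+55·12·2136 = 2819609,  y_3 = 89·2136+12·15841 = 380196
k=4:  x_4 = 89·2819609+55·12·380196 = 501874561,  y_4 = 89·380196+12·2819609 = 67672752
k=5:  x_5 = 89·501874561+55·12·67672752 = 89330852249,  y_5 = 89·67672752+12·501874561 = 12045369660

89 12
15841 2136
2819609 380196
501874561 67672752
89330852249 12045369660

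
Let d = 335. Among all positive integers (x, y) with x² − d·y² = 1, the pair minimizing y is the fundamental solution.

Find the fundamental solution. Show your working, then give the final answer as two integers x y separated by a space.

604 33

d=335: √d = [18; 3,3,3,36] (ℓ=4, even), read p_3/q_3
step 0: (18, 1)  from 18·(1,0) + (0,1)
step 1: (55, 3)  from 3·(18,1) + (1,0)
step 2: (183, 10)  from 3·(55,3) + (18,1)
step 3: (604, 33)  from 3·(183,10) + (55,3)
→ (604, 33).  Check: 604²=364816, 335·33²=364815, difference 1.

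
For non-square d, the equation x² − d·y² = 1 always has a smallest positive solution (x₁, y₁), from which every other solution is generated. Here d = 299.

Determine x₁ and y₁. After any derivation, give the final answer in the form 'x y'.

[17; 3,2,3,34] for √299; ℓ=4 ⇒ convergent index 3
i=0: a=17 ⇒ p=17, q=1
…
i=2: a=2 ⇒ p=121, q=7
i=3: a=3 ⇒ p=415, q=24
→ (415, 24).  Check: 415²=172225, 299·24²=172224, difference 1.

415 24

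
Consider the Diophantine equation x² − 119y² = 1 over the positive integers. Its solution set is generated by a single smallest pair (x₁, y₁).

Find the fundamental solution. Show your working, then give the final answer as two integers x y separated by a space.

120 11

[10; 1,9,1,20] for √119; ℓ=4 ⇒ convergent index 3
i=0: a=10 ⇒ p=10, q=1
i=1: a=1 ⇒ p=11, q=1
i=2: a=9 ⇒ p=109, q=10
i=3: a=1 ⇒ p=120, q=11
fundamental: x₁=120, y₁=11  (since 14400 − 119·121 = 1)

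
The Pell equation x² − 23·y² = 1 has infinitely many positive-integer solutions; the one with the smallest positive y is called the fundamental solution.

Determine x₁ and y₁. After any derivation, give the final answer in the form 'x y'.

24 5

d=23: √d = [4; 1,3,1,8] (ℓ=4, even), read p_3/q_3
a_0=4:  p_0=4·1+0=4,  q_0=4·0+1=1
…
a_2=3:  p_2=3·5+4=19,  q_2=3·1+1=4
a_3=1:  p_3=1·19+5=24,  q_3=1·4+1=5
→ (24, 5).  Check: 24²=576, 23·5²=575, difference 1.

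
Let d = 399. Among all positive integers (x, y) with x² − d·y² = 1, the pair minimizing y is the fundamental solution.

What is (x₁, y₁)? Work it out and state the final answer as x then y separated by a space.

√399 → a₀=19, period (1,38); ℓ=2 even so k=1
k=0  a_k=19  p_k/q_k = 19/1
k=1  a_k=1  p_k/q_k = 20/1
→ (20, 1).  Check: 20²=400, 399·1²=399, difference 1.

20 1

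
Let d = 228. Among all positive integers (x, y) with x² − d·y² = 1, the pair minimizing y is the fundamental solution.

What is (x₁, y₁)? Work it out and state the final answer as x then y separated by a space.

d=228: √d = [15; 10,30] (ℓ=2, even), read p_1/q_1
step 0: (15, 1)  from 15·(1,0) + (0,1)
step 1: (151, 10)  from 10·(15,1) + (1,0)
fundamental: x₁=151, y₁=10  (since 22801 − 228·100 = 1)

151 10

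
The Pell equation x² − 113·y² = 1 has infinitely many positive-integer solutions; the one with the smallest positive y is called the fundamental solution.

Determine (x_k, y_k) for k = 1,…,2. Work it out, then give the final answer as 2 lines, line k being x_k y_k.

√113 → a₀=10, period (1,1,1,2,2,1,1,1,20); ℓ=9 odd so k=17
step 0: (10, 1)  from 10·(1,0) + (0,1)
step 1: (11, 1)  from 1·(10,1) + (1,0)
…
step 6: (287, 27)  from 1·(202,19) + (85,8)
…
step 8: (776, 73)  from 1·(489,46) + (287,27)
…
step 10: (16785, 1579)  from 1·(16009,1506) + (776,73)
…
step 12: (49579, 4664)  from 1·(32794,3085) + (16785,1579)
…
step 16: (758918, 71393)  from 1·(445435,41903) + (313483,29490)
step 17: (1204353, 113296)  from 1·(758918,71393) + (445435,41903)
fundamental: x₁=1204353, y₁=113296  (since 1450466148609 − 113·12835983616 = 1)
(1204353+113296√113)^2 = 2900932297217 + 272896754976√113

1204353 113296
2900932297217 272896754976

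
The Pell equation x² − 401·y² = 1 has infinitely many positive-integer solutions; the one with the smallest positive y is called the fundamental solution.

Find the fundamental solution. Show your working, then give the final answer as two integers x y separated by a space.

√401 → a₀=20, period (40); ℓ=1 odd so k=1
step 0: (20, 1)  from 20·(1,0) + (0,1)
step 1: (801, 40)  from 40·(20,1) + (1,0)
fundamental: x₁=801, y₁=40  (since 641601 − 401·1600 = 1)

801 40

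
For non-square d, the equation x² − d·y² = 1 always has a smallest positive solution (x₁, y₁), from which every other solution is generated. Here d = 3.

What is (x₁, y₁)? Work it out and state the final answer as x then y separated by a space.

2 1

√3 = [1; 1,2, …], period ℓ=2 (even) → k=1
i=0: a=1 ⇒ p=1, q=1
i=1: a=1 ⇒ p=2, q=1
fundamental: x₁=2, y₁=1  (since 4 − 3·1 = 1)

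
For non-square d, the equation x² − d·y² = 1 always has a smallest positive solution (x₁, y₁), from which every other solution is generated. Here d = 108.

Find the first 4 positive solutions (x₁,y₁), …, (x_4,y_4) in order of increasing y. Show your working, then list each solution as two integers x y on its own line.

1351 130
3650401 351260
9863382151 949104390
26650854921601 2564479710520

√108 = [10; 2,1,1,4,1,1,2,20, …], period ℓ=8 (even) → k=7
step 0: (10, 1)  from 10·(1,0) + (0,1)
step 1: (21, 2)  from 2·(10,1) + (1,0)
step 2: (31, 3)  from 1·(21,2) + (10,1)
step 3: (52, 5)  from 1·(31,3) + (21,2)
step 4: (239, 23)  from 4·(52,5) + (31,3)
step 5: (291, 28)  from 1·(239,23) + (52,5)
step 6: (530, 51)  from 1·(291,28) + (239,23)
step 7: (1351, 130)  from 2·(530,51) + (291,28)
fundamental: x₁=1351, y₁=130  (since 1825201 − 108·16900 = 1)
n=2: (1351,130)∘(1351,130) = (1351·1351+108·130·130, 1351·130+130·1351) = (3650401,351260)
n=3: (3650401,351260)∘(1351,130) = (1351·3650401+108·130·351260, 1351·351260+130·3650401) = (9863382151,949104390)
n=4: (9863382151,949104390)∘(1351,130) = (1351·9863382151+108·130·949104390, 1351·949104390+130·9863382151) = (26650854921601,2564479710520)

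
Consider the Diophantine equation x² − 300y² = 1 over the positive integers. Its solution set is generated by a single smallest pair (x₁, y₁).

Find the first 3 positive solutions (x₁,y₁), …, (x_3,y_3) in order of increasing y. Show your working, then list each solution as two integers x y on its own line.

[17; 3,8,3,34] for √300; ℓ=4 ⇒ convergent index 3
step 0: (17, 1)  from 17·(1,0) + (0,1)
…
step 2: (433, 25)  from 8·(52,3) + (17,1)
step 3: (1351, 78)  from 3·(433,25) + (52,3)
fundamental: x₁=1351, y₁=78  (since 1825201 − 300·6084 = 1)
(x_2, y_2) = (1351·1351 + 300·78·78, 1351·78 + 78·1351) = (3650401, 210756)
(x_3, y_3) = (1351·3650401 + 300·78·210756, 1351·210756 + 78·3650401) = (9863382151, 569462634)

1351 78
3650401 210756
9863382151 569462634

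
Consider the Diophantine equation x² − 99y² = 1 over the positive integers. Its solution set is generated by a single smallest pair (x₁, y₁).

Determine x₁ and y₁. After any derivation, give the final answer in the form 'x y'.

10 1

√99 = [9; 1,18, …], period ℓ=2 (even) → k=1
step 0: (9, 1)  from 9·(1,0) + (0,1)
step 1: (10, 1)  from 1·(9,1) + (1,0)
→ (10, 1).  Check: 10²=100, 99·1²=99, difference 1.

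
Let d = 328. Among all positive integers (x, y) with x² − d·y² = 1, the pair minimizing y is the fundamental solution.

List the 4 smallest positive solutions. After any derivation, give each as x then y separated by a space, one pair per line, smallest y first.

[18; 9,36] for √328; ℓ=2 ⇒ convergent index 1
k=0  a_k=18  p_k/q_k = 18/1
k=1  a_k=9  p_k/q_k = 163/9
fundamental: x₁=163, y₁=9  (since 26569 − 328·81 = 1)
k=2:  x_2 = 163·163+328·9·9 = 53137,  y_2 = 163·9+9·163 = 2934
k=3:  x_3 = 163·53137+328·9·2934 = 17322499,  y_3 = 163·2934+9·53137 = 956475
k=4:  x_4 = 163·17322499+328·9·956475 = 5647081537,  y_4 = 163·956475+9·17322499 = 311807916

163 9
53137 2934
17322499 956475
5647081537 311807916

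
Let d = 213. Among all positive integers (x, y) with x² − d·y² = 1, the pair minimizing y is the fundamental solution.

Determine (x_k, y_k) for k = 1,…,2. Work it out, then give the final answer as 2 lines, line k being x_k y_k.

d=213: √d = [14; 1,1,2,6,1,8,1,6,2,1,1,28] (ℓ=12, even), read p_11/q_11
a_0=14:  p_0=14·1+0=14,  q_0=14·0+1=1
…
a_3=2:  p_3=2·29+15=73,  q_3=2·2+1=5
a_4=6:  p_4=6·73+29=467,  q_4=6·5+2=32
…
a_6=8:  p_6=8·540+467=4787,  q_6=8·37+32=328
a_7=1:  p_7=1·4787+540=5327,  q_7=1·328+37=365
…
a_10=1:  p_10=1·78825+36749=115574,  q_10=1·5401+2518=7919
a_11=1:  p_11=1·115574+78825=194399,  q_11=1·7919+5401=13320
fundamental: x₁=194399, y₁=13320  (since 37790971201 − 213·177422400 = 1)
n=2: (194399,13320)∘(194399,13320) = (194399·194399+213·13320·13320, 194399·13320+13320·194399) = (75581942401,5178789360)

194399 13320
75581942401 5178789360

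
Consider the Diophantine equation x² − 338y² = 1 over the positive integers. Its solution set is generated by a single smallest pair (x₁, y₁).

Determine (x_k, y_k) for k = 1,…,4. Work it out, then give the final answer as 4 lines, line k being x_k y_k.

114243 6214
26102926097 1419812004
5964153172084899 324407165539730
1362725501650887306817 74122495624090936776

√338 → a₀=18, period (2,1,1,2,36); ℓ=5 odd so k=9
i=0: a=18 ⇒ p=18, q=1
i=1: a=2 ⇒ p=37, q=2
i=2: a=1 ⇒ p=55, q=3
i=3: a=1 ⇒ p=92, q=5
i=4: a=2 ⇒ p=239, q=13
i=5: a=36 ⇒ p=8696, q=473
i=6: a=2 ⇒ p=17631, q=959
i=7: a=1 ⇒ p=26327, q=1432
i=8: a=1 ⇒ p=43958, q=2391
i=9: a=2 ⇒ p=114243, q=6214
→ (114243, 6214).  Check: 114243²=13051463049, 338·6214²=13051463048, difference 1.
(x_2, y_2) = (114243·114243 + 338·6214·6214, 114243·6214 + 6214·114243) = (26102926097, 1419812004)
(x_3, y_3) = (114243·26102926097 + 338·6214·1419812004, 114243·1419812004 + 6214·26102926097) = (5964153172084899, 324407165539730)
(x_4, y_4) = (114243·5964153172084899 + 338·6214·324407165539730, 114243·324407165539730 + 6214·5964153172084899) = (1362725501650887306817, 74122495624090936776)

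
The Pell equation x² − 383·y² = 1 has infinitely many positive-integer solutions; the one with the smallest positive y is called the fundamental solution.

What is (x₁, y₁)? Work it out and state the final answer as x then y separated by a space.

√383 → a₀=19, period (1,1,3,19,3,1,1,38); ℓ=8 even so k=7
a_0=19:  p_0=19·1+0=19,  q_0=19·0+1=1
…
a_2=1:  p_2=1·20+19=39,  q_2=1·1+1=2
…
a_4=19:  p_4=19·137+39=2642,  q_4=19·7+2=135
…
a_6=1:  p_6=1·8063+2642=10705,  q_6=1·412+135=547
a_7=1:  p_7=1·10705+8063=18768,  q_7=1·547+412=959
(x₁, y₁) = (18768, 959);  18768² − 383·959² = 1 ✓

18768 959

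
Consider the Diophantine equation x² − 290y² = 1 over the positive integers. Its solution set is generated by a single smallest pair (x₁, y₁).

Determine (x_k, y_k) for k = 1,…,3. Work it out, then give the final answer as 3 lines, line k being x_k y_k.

d=290: √d = [17; 34] (ℓ=1, odd), read p_1/q_1
k=0  a_k=17  p_k/q_k = 17/1
k=1  a_k=34  p_k/q_k = 579/34
(x₁, y₁) = (579, 34);  579² − 290·34² = 1 ✓
(x_2, y_2) = (579·579 + 290·34·34, 579·34 + 34·579) = (670481, 39372)
(x_3, y_3) = (579·670481 + 290·34·39372, 579·39372 + 34·670481) = (776416419, 45592742)

579 34
670481 39372
776416419 45592742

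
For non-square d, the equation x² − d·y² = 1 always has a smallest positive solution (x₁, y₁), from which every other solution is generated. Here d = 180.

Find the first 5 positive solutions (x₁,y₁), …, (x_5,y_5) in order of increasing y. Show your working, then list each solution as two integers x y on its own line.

161 12
51841 3864
16692641 1244196
5374978561 400627248
1730726404001 129000729660

d=180: √d = [13; 2,2,2,26] (ℓ=4, even), read p_3/q_3
a_0=13:  p_0=13·1+0=13,  q_0=13·0+1=1
a_1=2:  p_1=2·13+1=27,  q_1=2·1+0=2
a_2=2:  p_2=2·27+13=67,  q_2=2·2+1=5
a_3=2:  p_3=2·67+27=161,  q_3=2·5+2=12
(x₁, y₁) = (161, 12);  161² − 180·12² = 1 ✓
n=2: (161,12)∘(161,12) = (161·161+180·12·12, 161·12+12·161) = (51841,3864)
n=3: (51841,3864)∘(161,12) = (161·51841+180·12·3864, 161·3864+12·51841) = (16692641,1244196)
n=4: (16692641,1244196)∘(161,12) = (161·16692641+180·12·1244196, 161·1244196+12·16692641) = (5374978561,400627248)
n=5: (5374978561,400627248)∘(161,12) = (161·5374978561+180·12·400627248, 161·400627248+12·5374978561) = (1730726404001,129000729660)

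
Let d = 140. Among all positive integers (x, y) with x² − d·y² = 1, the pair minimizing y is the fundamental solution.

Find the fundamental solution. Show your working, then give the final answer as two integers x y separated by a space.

√140 = [11; 1,4,1,22, …], period ℓ=4 (even) → k=3
step 0: (11, 1)  from 11·(1,0) + (0,1)
step 1: (12, 1)  from 1·(11,1) + (1,0)
step 2: (59, 5)  from 4·(12,1) + (11,1)
step 3: (71, 6)  from 1·(59,5) + (12,1)
(x₁, y₁) = (71, 6);  71² − 140·6² = 1 ✓

71 6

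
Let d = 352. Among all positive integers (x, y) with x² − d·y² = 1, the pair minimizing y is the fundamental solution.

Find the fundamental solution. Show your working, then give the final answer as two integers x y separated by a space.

77617 4137

d=352: √d = [18; 1,3,5,9,5,3,1,36] (ℓ=8, even), read p_7/q_7
step 0: (18, 1)  from 18·(1,0) + (0,1)
…
step 2: (75, 4)  from 3·(19,1) + (18,1)
step 3: (394, 21)  from 5·(75,4) + (19,1)
…
step 6: (59118, 3151)  from 3·(18499,986) + (3621,193)
step 7: (77617, 4137)  from 1·(59118,3151) + (18499,986)
→ (77617, 4137).  Check: 77617²=6024398689, 352·4137²=6024398688, difference 1.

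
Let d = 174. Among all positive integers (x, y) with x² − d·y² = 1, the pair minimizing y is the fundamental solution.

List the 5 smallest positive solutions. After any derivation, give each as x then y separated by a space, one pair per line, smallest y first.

[13; 5,4,5,26] for √174; ℓ=4 ⇒ convergent index 3
i=0: a=13 ⇒ p=13, q=1
i=1: a=5 ⇒ p=66, q=5
i=2: a=4 ⇒ p=277, q=21
i=3: a=5 ⇒ p=1451, q=110
(x₁, y₁) = (1451, 110);  1451² − 174·110² = 1 ✓
(x_2, y_2) = (1451·1451 + 174·110·110, 1451·110 + 110·1451) = (4210801, 319220)
(x_3, y_3) = (1451·4210801 + 174·110·319220, 1451·319220 + 110·4210801) = (12219743051, 926376330)
(x_4, y_4) = (1451·12219743051 + 174·110·926376330, 1451·926376330 + 110·12219743051) = (35461690123201, 2688343790440)
(x_5, y_5) = (1451·35461690123201 + 174·110·2688343790440, 1451·2688343790440 + 110·35461690123201) = (102909812517786251, 7801572753480550)

1451 110
4210801 319220
12219743051 926376330
35461690123201 2688343790440
102909812517786251 7801572753480550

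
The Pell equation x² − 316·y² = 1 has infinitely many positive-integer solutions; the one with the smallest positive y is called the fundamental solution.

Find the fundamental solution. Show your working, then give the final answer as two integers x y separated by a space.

12799 720

[17; 1,3,2,8,2,3,1,34] for √316; ℓ=8 ⇒ convergent index 7
a_0=17:  p_0=17·1+0=17,  q_0=17·0+1=1
…
a_2=3:  p_2=3·18+17=71,  q_2=3·1+1=4
a_3=2:  p_3=2·71+18=160,  q_3=2·4+1=9
…
a_6=3:  p_6=3·2862+1351=9937,  q_6=3·161+76=559
a_7=1:  p_7=1·9937+2862=12799,  q_7=1·559+161=720
(x₁, y₁) = (12799, 720);  12799² − 316·720² = 1 ✓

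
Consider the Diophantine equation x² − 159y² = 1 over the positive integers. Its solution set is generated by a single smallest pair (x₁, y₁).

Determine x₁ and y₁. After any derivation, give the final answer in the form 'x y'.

1324 105

√159 = [12; 1,1,1,1,3,1,1,1,1,24, …], period ℓ=10 (even) → k=9
step 0: (12, 1)  from 12·(1,0) + (0,1)
step 1: (13, 1)  from 1·(12,1) + (1,0)
step 2: (25, 2)  from 1·(13,1) + (12,1)
step 3: (38, 3)  from 1·(25,2) + (13,1)
step 4: (63, 5)  from 1·(38,3) + (25,2)
step 5: (227, 18)  from 3·(63,5) + (38,3)
step 6: (290, 23)  from 1·(227,18) + (63,5)
…
step 8: (807, 64)  from 1·(517,41) + (290,23)
step 9: (1324, 105)  from 1·(807,64) + (517,41)
(x₁, y₁) = (1324, 105);  1324² − 159·105² = 1 ✓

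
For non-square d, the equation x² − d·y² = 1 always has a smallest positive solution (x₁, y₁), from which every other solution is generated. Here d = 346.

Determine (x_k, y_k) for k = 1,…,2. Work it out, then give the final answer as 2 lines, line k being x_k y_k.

[18; 1,1,1,1,36] for √346; ℓ=5 ⇒ convergent index 9
step 0: (18, 1)  from 18·(1,0) + (0,1)
step 1: (19, 1)  from 1·(18,1) + (1,0)
…
step 3: (56, 3)  from 1·(37,2) + (19,1)
…
step 5: (3404, 183)  from 36·(93,5) + (56,3)
step 6: (3497, 188)  from 1·(3404,183) + (93,5)
step 7: (6901, 371)  from 1·(3497,188) + (3404,183)
step 8: (10398, 559)  from 1·(6901,371) + (3497,188)
step 9: (17299, 930)  from 1·(10398,559) + (6901,371)
→ (17299, 930).  Check: 17299²=299255401, 346·930²=299255400, difference 1.
k=2:  x_2 = 17299·17299+346·930·930 = 598510801,  y_2 = 17299·930+930·17299 = 32176140

17299 930
598510801 32176140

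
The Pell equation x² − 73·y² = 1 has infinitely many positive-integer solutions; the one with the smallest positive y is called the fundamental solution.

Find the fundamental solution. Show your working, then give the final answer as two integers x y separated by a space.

d=73: √d = [8; 1,1,5,5,1,1,16] (ℓ=7, odd), read p_13/q_13
i=0: a=8 ⇒ p=8, q=1
i=1: a=1 ⇒ p=9, q=1
…
i=4: a=5 ⇒ p=487, q=57
…
i=8: a=1 ⇒ p=18737, q=2193
i=9: a=1 ⇒ p=36406, q=4261
…
i=12: a=1 ⇒ p=1241008, q=145249
i=13: a=1 ⇒ p=2281249, q=267000
→ (2281249, 267000).  Check: 2281249²=5204097000001, 73·267000²=5204097000000, difference 1.

2281249 267000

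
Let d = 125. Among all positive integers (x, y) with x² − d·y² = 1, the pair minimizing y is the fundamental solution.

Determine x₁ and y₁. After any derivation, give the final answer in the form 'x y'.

930249 83204

√125 = [11; 5,1,1,5,22, …], period ℓ=5 (odd) → k=9
a_0=11:  p_0=11·1+0=11,  q_0=11·0+1=1
a_1=5:  p_1=5·11+1=56,  q_1=5·1+0=5
a_2=1:  p_2=1·56+11=67,  q_2=1·5+1=6
…
a_4=5:  p_4=5·123+67=682,  q_4=5·11+6=61
a_5=22:  p_5=22·682+123=15127,  q_5=22·61+11=1353
a_6=5:  p_6=5·15127+682=76317,  q_6=5·1353+61=6826
a_7=1:  p_7=1·76317+15127=91444,  q_7=1·6826+1353=8179
a_8=1:  p_8=1·91444+76317=167761,  q_8=1·8179+6826=15005
a_9=5:  p_9=5·167761+91444=930249,  q_9=5·15005+8179=83204
(x₁, y₁) = (930249, 83204);  930249² − 125·83204² = 1 ✓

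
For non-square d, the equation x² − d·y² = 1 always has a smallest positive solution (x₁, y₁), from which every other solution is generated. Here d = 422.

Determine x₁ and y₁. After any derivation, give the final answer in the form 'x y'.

d=422: √d = [20; 1,1,5,2,1,…,1,1,40] (ℓ=14, even), read p_13/q_13
i=0: a=20 ⇒ p=20, q=1
…
i=3: a=5 ⇒ p=226, q=11
i=4: a=2 ⇒ p=493, q=24
…
i=6: a=3 ⇒ p=2650, q=129
i=7: a=20 ⇒ p=53719, q=2615
i=8: a=3 ⇒ p=163807, q=7974
…
i=12: a=1 ⇒ p=3810680, q=185501
i=13: a=1 ⇒ p=7022501, q=341850
→ (7022501, 341850).  Check: 7022501²=49315520295001, 422·341850²=49315520295000, difference 1.

7022501 341850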